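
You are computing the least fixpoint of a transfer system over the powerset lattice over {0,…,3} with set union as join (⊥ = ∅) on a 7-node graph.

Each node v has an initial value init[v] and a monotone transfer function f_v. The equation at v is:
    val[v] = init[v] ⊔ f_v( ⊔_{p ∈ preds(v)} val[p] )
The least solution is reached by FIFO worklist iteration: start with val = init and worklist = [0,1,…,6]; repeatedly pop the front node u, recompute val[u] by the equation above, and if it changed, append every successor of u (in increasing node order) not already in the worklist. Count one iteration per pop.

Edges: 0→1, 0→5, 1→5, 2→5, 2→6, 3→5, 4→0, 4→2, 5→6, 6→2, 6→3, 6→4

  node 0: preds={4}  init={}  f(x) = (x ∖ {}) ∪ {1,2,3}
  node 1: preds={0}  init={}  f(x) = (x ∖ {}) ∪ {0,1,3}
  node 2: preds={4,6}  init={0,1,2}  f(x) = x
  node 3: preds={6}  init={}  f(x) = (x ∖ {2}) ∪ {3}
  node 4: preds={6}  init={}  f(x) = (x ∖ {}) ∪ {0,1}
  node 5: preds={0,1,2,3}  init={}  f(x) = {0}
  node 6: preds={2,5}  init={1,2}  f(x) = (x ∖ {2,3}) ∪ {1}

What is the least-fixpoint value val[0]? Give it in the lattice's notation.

Trace (13 dequeues):
  [1] u=0 | in {} | out {1,2,3} | prev {} | push {}
  [2] u=1 | in {1,2,3} | out {0,1,2,3} | prev {} | push {}
  [3] u=2 | in {1,2} | out {0,1,2} | ==
  [4] u=3 | in {1,2} | out {1,3} | prev {} | push {}
  [5] u=4 | in {1,2} | out {0,1,2} | prev {} | push {0,2}
  [6] u=5 | in {0,1,2,3} | out {0} | prev {} | push {}
  [7] u=6 | in {0,1,2} | out {0,1,2} | prev {1,2} | push {3,4}
  [8] u=0 | in {0,1,2} | out {0,1,2,3} | prev {1,2,3} | push {1,5}
  [9] u=2 | in {0,1,2} | out {0,1,2} | ==
  [10] u=3 | in {0,1,2} | out {0,1,3} | prev {1,3} | push {}
  [11] u=4 | in {0,1,2} | out {0,1,2} | ==
  [12] u=1 | in {0,1,2,3} | out {0,1,2,3} | ==
  [13] u=5 | in {0,1,2,3} | out {0} | ==

Converged values:
  [0] {0,1,2,3}
  [1] {0,1,2,3}
  [2] {0,1,2}
  [3] {0,1,3}
  [4] {0,1,2}
  [5] {0}
  [6] {0,1,2}

{0,1,2,3}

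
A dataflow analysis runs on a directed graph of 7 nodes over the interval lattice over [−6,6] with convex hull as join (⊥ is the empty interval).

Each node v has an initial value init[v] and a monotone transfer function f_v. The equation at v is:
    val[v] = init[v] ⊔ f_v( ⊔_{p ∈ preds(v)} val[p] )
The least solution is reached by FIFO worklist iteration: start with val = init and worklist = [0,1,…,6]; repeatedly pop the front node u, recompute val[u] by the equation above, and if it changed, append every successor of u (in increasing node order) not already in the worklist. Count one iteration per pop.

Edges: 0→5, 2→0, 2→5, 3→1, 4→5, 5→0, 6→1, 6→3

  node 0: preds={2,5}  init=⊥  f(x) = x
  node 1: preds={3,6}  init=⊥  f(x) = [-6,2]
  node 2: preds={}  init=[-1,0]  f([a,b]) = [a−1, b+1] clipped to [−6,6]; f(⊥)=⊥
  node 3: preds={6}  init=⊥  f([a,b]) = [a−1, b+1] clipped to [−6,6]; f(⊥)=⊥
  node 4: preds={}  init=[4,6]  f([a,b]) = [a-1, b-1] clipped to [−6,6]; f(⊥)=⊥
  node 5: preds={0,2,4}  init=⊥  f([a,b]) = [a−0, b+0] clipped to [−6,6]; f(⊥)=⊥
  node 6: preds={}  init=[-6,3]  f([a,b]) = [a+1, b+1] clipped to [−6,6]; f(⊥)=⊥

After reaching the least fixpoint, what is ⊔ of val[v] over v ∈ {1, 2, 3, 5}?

Trace (10 dequeues):
  [1] u=0 | in [-1,0] | out [-1,0] | prev ⊥ | push {}
  [2] u=1 | in [-6,3] | out [-6,2] | prev ⊥ | push {}
  [3] u=2 | in ⊥ | out [-1,0] | ==
  [4] u=3 | in [-6,3] | out [-6,4] | prev ⊥ | push {1}
  [5] u=4 | in ⊥ | out [4,6] | ==
  [6] u=5 | in [-1,6] | out [-1,6] | prev ⊥ | push {0}
  [7] u=6 | in ⊥ | out [-6,3] | ==
  [8] u=1 | in [-6,4] | out [-6,2] | ==
  [9] u=0 | in [-1,6] | out [-1,6] | prev [-1,0] | push {5}
  [10] u=5 | in [-1,6] | out [-1,6] | ==

Converged values:
  [0] [-1,6]
  [1] [-6,2]
  [2] [-1,0]
  [3] [-6,4]
  [4] [4,6]
  [5] [-1,6]
  [6] [-6,3]

[-6,6]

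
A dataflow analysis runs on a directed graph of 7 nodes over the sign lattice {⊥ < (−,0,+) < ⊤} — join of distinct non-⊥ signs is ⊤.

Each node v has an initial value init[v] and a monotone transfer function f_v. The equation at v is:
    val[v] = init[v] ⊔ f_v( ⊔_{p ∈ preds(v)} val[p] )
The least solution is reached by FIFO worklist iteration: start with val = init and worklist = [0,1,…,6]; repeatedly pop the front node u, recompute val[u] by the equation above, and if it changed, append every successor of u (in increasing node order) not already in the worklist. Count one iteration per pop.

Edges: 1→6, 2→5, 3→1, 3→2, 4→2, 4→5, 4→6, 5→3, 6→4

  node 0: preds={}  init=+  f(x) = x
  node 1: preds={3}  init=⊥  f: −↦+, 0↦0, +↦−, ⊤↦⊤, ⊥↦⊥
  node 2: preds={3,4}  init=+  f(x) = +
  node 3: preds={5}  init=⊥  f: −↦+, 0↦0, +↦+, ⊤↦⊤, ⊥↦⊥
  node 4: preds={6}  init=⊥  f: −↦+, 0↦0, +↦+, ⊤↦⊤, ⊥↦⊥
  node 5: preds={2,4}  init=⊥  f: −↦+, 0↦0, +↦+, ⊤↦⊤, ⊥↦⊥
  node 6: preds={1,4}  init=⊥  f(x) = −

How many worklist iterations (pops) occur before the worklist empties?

Trace (13 dequeues):
  [1] u=0 | in ⊥ | out + | ==
  [2] u=1 | in ⊥ | out ⊥ | ==
  [3] u=2 | in ⊥ | out + | ==
  [4] u=3 | in ⊥ | out ⊥ | ==
  [5] u=4 | in ⊥ | out ⊥ | ==
  [6] u=5 | in + | out + | prev ⊥ | push {3}
  [7] u=6 | in ⊥ | out − | prev ⊥ | push {4}
  [8] u=3 | in + | out + | prev ⊥ | push {1,2}
  [9] u=4 | in − | out + | prev ⊥ | push {5,6}
  [10] u=1 | in + | out − | prev ⊥ | push {}
  [11] u=2 | in + | out + | ==
  [12] u=5 | in + | out + | ==
  [13] u=6 | in ⊤ | out − | ==

Converged values:
  [0] +
  [1] −
  [2] +
  [3] +
  [4] +
  [5] +
  [6] −

13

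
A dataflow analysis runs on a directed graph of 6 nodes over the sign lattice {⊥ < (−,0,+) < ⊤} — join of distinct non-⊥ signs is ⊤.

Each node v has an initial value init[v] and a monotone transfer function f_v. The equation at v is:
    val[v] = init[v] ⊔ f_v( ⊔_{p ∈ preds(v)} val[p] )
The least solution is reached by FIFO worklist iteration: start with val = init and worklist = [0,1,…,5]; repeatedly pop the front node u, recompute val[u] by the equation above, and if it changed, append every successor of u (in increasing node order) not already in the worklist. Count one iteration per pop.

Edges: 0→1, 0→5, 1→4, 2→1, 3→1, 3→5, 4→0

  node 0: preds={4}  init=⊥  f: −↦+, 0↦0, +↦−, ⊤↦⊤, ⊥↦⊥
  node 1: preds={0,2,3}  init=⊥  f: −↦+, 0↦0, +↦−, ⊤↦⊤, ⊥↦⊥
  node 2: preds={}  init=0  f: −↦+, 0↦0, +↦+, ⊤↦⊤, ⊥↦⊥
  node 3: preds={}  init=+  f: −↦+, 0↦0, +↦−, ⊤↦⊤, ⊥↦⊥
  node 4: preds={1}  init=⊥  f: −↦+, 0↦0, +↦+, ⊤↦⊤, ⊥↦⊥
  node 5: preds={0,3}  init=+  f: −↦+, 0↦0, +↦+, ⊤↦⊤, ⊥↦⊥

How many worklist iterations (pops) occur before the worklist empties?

Trace (9 dequeues):
  [1] u=0 | in ⊥ | out ⊥ | ==
  [2] u=1 | in ⊤ | out ⊤ | prev ⊥ | push {}
  [3] u=2 | in ⊥ | out 0 | ==
  [4] u=3 | in ⊥ | out + | ==
  [5] u=4 | in ⊤ | out ⊤ | prev ⊥ | push {0}
  [6] u=5 | in + | out + | ==
  [7] u=0 | in ⊤ | out ⊤ | prev ⊥ | push {1,5}
  [8] u=1 | in ⊤ | out ⊤ | ==
  [9] u=5 | in ⊤ | out ⊤ | prev + | push {}

Converged values:
  [0] ⊤
  [1] ⊤
  [2] 0
  [3] +
  [4] ⊤
  [5] ⊤

9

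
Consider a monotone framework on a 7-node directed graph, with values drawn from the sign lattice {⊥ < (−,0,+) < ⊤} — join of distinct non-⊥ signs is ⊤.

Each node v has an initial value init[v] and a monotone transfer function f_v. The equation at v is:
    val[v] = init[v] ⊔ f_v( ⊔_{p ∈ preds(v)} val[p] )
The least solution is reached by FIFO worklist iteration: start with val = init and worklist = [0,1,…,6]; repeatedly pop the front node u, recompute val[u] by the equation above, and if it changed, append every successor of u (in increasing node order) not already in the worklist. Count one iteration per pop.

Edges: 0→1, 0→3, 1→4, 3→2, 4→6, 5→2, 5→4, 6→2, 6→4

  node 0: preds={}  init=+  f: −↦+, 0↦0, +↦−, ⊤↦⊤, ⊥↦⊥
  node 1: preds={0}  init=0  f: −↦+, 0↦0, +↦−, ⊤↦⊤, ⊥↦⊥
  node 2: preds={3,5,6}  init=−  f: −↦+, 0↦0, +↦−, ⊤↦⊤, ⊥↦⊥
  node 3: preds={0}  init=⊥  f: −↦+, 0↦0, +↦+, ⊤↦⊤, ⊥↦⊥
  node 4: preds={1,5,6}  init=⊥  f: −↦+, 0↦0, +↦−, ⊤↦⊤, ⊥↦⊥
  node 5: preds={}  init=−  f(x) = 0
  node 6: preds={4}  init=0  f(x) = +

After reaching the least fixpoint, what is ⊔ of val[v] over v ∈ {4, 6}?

⊤

Iteration log — 9 steps:
  step 1. node 0  ⊔preds=⊥  new=+  stable
  step 2. node 1  ⊔preds=+  new=⊤  old=0  +wl: 
  step 3. node 2  ⊔preds=⊤  new=⊤  old=−  +wl: 
  step 4. node 3  ⊔preds=+  new=+  old=⊥  +wl: 2
  step 5. node 4  ⊔preds=⊤  new=⊤  old=⊥  +wl: 
  step 6. node 5  ⊔preds=⊥  new=⊤  old=−  +wl: 4
  step 7. node 6  ⊔preds=⊤  new=⊤  old=0  +wl: 
  step 8. node 2  ⊔preds=⊤  new=⊤  stable
  step 9. node 4  ⊔preds=⊤  new=⊤  stable

Least fixpoint reached:
  node 0: +
  node 1: ⊤
  node 2: ⊤
  node 3: +
  node 4: ⊤
  node 5: ⊤
  node 6: ⊤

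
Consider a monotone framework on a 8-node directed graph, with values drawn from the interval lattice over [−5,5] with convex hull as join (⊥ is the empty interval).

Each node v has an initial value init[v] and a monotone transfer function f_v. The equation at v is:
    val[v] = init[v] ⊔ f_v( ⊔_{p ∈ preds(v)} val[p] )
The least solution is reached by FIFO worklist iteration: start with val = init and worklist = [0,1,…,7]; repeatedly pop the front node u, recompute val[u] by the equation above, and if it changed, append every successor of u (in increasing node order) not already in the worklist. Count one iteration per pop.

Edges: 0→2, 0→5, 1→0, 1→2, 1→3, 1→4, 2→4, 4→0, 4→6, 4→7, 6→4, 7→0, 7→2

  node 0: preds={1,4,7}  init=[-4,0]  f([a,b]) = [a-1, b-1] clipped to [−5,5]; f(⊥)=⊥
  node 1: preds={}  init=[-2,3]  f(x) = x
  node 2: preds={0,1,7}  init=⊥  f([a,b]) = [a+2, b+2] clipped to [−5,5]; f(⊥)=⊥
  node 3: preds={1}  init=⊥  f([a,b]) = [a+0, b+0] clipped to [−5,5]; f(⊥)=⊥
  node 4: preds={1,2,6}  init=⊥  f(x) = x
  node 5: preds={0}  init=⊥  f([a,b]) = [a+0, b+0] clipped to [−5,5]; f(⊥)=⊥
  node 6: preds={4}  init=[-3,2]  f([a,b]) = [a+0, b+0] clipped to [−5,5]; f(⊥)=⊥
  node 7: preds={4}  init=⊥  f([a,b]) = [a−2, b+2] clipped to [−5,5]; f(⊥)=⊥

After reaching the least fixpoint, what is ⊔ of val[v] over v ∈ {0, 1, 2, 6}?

Trace (13 dequeues):
  [1] u=0 | in [-2,3] | out [-4,2] | prev [-4,0] | push {}
  [2] u=1 | in ⊥ | out [-2,3] | ==
  [3] u=2 | in [-4,3] | out [-2,5] | prev ⊥ | push {}
  [4] u=3 | in [-2,3] | out [-2,3] | prev ⊥ | push {}
  [5] u=4 | in [-3,5] | out [-3,5] | prev ⊥ | push {0}
  [6] u=5 | in [-4,2] | out [-4,2] | prev ⊥ | push {}
  [7] u=6 | in [-3,5] | out [-3,5] | prev [-3,2] | push {4}
  [8] u=7 | in [-3,5] | out [-5,5] | prev ⊥ | push {2}
  [9] u=0 | in [-5,5] | out [-5,4] | prev [-4,2] | push {5}
  [10] u=4 | in [-3,5] | out [-3,5] | ==
  [11] u=2 | in [-5,5] | out [-3,5] | prev [-2,5] | push {4}
  [12] u=5 | in [-5,4] | out [-5,4] | prev [-4,2] | push {}
  [13] u=4 | in [-3,5] | out [-3,5] | ==

Converged values:
  [0] [-5,4]
  [1] [-2,3]
  [2] [-3,5]
  [3] [-2,3]
  [4] [-3,5]
  [5] [-5,4]
  [6] [-3,5]
  [7] [-5,5]

[-5,5]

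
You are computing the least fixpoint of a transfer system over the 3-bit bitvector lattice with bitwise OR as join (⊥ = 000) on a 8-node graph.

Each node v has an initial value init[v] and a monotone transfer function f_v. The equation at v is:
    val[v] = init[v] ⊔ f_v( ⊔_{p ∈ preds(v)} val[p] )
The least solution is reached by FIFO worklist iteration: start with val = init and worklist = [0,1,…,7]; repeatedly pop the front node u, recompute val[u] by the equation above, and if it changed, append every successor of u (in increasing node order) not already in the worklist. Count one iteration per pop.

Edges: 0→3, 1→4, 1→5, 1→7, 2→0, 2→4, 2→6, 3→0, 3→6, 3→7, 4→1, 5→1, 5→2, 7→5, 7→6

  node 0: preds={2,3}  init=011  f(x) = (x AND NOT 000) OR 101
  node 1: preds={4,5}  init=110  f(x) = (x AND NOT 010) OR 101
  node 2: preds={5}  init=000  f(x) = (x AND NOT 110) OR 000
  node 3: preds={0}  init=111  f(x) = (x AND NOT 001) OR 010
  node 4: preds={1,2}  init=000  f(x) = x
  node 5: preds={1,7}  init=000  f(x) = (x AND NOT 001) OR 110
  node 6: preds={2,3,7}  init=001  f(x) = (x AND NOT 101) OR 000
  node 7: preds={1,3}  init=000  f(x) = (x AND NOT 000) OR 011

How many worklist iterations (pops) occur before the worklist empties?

Trace (12 dequeues):
  [1] u=0 | in 111 | out 111 | prev 011 | push {}
  [2] u=1 | in 000 | out 111 | prev 110 | push {}
  [3] u=2 | in 000 | out 000 | ==
  [4] u=3 | in 111 | out 111 | ==
  [5] u=4 | in 111 | out 111 | prev 000 | push {1}
  [6] u=5 | in 111 | out 110 | prev 000 | push {2}
  [7] u=6 | in 111 | out 011 | prev 001 | push {}
  [8] u=7 | in 111 | out 111 | prev 000 | push {5,6}
  [9] u=1 | in 111 | out 111 | ==
  [10] u=2 | in 110 | out 000 | ==
  [11] u=5 | in 111 | out 110 | ==
  [12] u=6 | in 111 | out 011 | ==

Converged values:
  [0] 111
  [1] 111
  [2] 000
  [3] 111
  [4] 111
  [5] 110
  [6] 011
  [7] 111

12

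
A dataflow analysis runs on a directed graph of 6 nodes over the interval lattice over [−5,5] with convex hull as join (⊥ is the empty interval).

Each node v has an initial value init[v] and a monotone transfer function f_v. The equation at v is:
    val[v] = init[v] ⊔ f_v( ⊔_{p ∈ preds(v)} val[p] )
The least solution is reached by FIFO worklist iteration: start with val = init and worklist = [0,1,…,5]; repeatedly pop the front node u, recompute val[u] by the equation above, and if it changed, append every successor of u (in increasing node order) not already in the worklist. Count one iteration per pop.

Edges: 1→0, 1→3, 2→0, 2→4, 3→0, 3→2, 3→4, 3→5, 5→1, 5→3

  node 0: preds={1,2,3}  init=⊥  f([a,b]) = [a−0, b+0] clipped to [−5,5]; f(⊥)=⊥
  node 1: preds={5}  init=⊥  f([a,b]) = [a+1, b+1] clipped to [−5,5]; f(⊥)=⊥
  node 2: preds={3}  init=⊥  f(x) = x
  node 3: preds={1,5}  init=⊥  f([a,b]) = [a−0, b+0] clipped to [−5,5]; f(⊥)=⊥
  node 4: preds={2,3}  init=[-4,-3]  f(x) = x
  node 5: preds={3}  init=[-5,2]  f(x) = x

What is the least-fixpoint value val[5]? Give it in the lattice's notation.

[-5,5]

Trace (25 dequeues):
  [1] u=0 | in ⊥ | out ⊥ | ==
  [2] u=1 | in [-5,2] | out [-4,3] | prev ⊥ | push {0}
  [3] u=2 | in ⊥ | out ⊥ | ==
  [4] u=3 | in [-5,3] | out [-5,3] | prev ⊥ | push {2}
  [5] u=4 | in [-5,3] | out [-5,3] | prev [-4,-3] | push {}
  [6] u=5 | in [-5,3] | out [-5,3] | prev [-5,2] | push {1,3}
  [7] u=0 | in [-5,3] | out [-5,3] | prev ⊥ | push {}
  [8] u=2 | in [-5,3] | out [-5,3] | prev ⊥ | push {0,4}
  [9] u=1 | in [-5,3] | out [-4,4] | prev [-4,3] | push {}
  [10] u=3 | in [-5,4] | out [-5,4] | prev [-5,3] | push {2,5}
  [11] u=0 | in [-5,4] | out [-5,4] | prev [-5,3] | push {}
  [12] u=4 | in [-5,4] | out [-5,4] | prev [-5,3] | push {}
  [13] u=2 | in [-5,4] | out [-5,4] | prev [-5,3] | push {0,4}
  [14] u=5 | in [-5,4] | out [-5,4] | prev [-5,3] | push {1,3}
  [15] u=0 | in [-5,4] | out [-5,4] | ==
  [16] u=4 | in [-5,4] | out [-5,4] | ==
  [17] u=1 | in [-5,4] | out [-4,5] | prev [-4,4] | push {0}
  [18] u=3 | in [-5,5] | out [-5,5] | prev [-5,4] | push {2,4,5}
  [19] u=0 | in [-5,5] | out [-5,5] | prev [-5,4] | push {}
  [20] u=2 | in [-5,5] | out [-5,5] | prev [-5,4] | push {0}
  [21] u=4 | in [-5,5] | out [-5,5] | prev [-5,4] | push {}
  [22] u=5 | in [-5,5] | out [-5,5] | prev [-5,4] | push {1,3}
  [23] u=0 | in [-5,5] | out [-5,5] | ==
  [24] u=1 | in [-5,5] | out [-4,5] | ==
  [25] u=3 | in [-5,5] | out [-5,5] | ==

Converged values:
  [0] [-5,5]
  [1] [-4,5]
  [2] [-5,5]
  [3] [-5,5]
  [4] [-5,5]
  [5] [-5,5]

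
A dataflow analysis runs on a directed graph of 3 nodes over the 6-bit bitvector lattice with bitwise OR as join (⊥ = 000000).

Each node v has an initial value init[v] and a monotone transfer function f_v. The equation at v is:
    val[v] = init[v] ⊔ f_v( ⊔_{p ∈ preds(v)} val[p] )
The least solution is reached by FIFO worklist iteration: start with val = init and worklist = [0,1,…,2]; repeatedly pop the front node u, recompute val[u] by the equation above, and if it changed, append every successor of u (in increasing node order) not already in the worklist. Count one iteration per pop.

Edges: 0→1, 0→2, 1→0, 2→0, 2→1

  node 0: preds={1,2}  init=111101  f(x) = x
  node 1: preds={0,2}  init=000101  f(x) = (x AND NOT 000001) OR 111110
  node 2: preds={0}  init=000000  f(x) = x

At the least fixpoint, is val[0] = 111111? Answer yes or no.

yes

Worklist (8 pops):
  #1 pop 0: in=000101 → 111101 (no change)
  #2 pop 1: in=111101 → 111111 (was 000101); enqueue [0]
  #3 pop 2: in=111101 → 111101 (was 000000); enqueue [1]
  #4 pop 0: in=111111 → 111111 (was 111101); enqueue [2]
  #5 pop 1: in=111111 → 111111 (no change)
  #6 pop 2: in=111111 → 111111 (was 111101); enqueue [0,1]
  #7 pop 0: in=111111 → 111111 (no change)
  #8 pop 1: in=111111 → 111111 (no change)

Fixpoint:
  val[0] = 111111
  val[1] = 111111
  val[2] = 111111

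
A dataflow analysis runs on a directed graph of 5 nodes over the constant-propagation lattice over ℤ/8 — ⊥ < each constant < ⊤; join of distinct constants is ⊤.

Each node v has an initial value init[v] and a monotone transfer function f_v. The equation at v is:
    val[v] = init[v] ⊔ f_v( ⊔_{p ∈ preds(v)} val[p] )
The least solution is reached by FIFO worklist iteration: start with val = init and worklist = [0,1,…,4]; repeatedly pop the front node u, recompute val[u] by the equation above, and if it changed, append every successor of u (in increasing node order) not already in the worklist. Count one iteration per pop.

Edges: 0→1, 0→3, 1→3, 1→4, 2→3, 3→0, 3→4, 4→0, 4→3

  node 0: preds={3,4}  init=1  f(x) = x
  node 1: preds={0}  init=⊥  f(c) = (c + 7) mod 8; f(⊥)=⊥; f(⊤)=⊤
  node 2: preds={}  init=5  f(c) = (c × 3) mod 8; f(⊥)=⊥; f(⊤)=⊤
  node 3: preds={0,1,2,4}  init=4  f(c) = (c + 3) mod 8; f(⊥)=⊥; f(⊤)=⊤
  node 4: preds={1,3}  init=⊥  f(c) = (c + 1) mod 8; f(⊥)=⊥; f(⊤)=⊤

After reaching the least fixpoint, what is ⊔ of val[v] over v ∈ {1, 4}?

Worklist (7 pops):
  #1 pop 0: in=4 → ⊤ (was 1); enqueue []
  #2 pop 1: in=⊤ → ⊤ (was ⊥); enqueue []
  #3 pop 2: in=⊥ → 5 (no change)
  #4 pop 3: in=⊤ → ⊤ (was 4); enqueue [0]
  #5 pop 4: in=⊤ → ⊤ (was ⊥); enqueue [3]
  #6 pop 0: in=⊤ → ⊤ (no change)
  #7 pop 3: in=⊤ → ⊤ (no change)

Fixpoint:
  val[0] = ⊤
  val[1] = ⊤
  val[2] = 5
  val[3] = ⊤
  val[4] = ⊤

⊤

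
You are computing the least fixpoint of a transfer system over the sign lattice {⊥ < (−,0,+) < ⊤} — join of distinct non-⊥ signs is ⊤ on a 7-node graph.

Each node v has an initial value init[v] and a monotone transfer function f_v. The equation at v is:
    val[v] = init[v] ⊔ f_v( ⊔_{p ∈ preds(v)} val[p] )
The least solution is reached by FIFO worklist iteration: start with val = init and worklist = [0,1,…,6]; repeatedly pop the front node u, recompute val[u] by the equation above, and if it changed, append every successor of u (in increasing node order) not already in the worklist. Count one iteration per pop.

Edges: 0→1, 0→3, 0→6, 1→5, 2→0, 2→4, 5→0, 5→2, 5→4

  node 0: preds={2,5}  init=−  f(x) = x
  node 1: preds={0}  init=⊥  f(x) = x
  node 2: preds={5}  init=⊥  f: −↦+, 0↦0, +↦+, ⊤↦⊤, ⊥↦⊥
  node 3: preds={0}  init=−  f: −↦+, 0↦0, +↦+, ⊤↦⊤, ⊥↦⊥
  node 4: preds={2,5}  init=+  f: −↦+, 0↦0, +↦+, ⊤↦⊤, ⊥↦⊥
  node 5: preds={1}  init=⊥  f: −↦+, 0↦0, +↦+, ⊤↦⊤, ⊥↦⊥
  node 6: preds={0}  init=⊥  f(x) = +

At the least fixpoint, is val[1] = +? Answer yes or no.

Worklist (19 pops):
  #1 pop 0: in=⊥ → − (no change)
  #2 pop 1: in=− → − (was ⊥); enqueue []
  #3 pop 2: in=⊥ → ⊥ (no change)
  #4 pop 3: in=− → ⊤ (was −); enqueue []
  #5 pop 4: in=⊥ → + (no change)
  #6 pop 5: in=− → + (was ⊥); enqueue [0,2,4]
  #7 pop 6: in=− → + (was ⊥); enqueue []
  #8 pop 0: in=+ → ⊤ (was −); enqueue [1,3,6]
  #9 pop 2: in=+ → + (was ⊥); enqueue [0]
  #10 pop 4: in=+ → + (no change)
  #11 pop 1: in=⊤ → ⊤ (was −); enqueue [5]
  #12 pop 3: in=⊤ → ⊤ (no change)
  #13 pop 6: in=⊤ → + (no change)
  #14 pop 0: in=+ → ⊤ (no change)
  #15 pop 5: in=⊤ → ⊤ (was +); enqueue [0,2,4]
  #16 pop 0: in=⊤ → ⊤ (no change)
  #17 pop 2: in=⊤ → ⊤ (was +); enqueue [0]
  #18 pop 4: in=⊤ → ⊤ (was +); enqueue []
  #19 pop 0: in=⊤ → ⊤ (no change)

Fixpoint:
  val[0] = ⊤
  val[1] = ⊤
  val[2] = ⊤
  val[3] = ⊤
  val[4] = ⊤
  val[5] = ⊤
  val[6] = +

no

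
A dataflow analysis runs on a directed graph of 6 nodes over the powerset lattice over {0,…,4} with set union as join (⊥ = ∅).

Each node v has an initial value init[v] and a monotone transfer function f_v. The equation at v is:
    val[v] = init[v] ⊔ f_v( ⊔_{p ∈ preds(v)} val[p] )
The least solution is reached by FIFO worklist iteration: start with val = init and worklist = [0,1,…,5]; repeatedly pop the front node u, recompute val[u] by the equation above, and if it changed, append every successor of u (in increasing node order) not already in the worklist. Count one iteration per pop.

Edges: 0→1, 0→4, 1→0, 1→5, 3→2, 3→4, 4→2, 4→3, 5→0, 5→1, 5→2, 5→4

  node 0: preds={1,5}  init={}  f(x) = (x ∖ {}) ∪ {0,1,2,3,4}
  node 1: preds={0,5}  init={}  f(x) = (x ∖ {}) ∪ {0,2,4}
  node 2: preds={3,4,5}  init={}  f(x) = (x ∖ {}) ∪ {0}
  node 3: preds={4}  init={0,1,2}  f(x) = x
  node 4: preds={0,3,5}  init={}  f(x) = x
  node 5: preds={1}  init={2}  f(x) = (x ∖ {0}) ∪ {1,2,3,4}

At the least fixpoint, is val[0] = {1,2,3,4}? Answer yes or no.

no

Iteration log — 12 steps:
  step 1. node 0  ⊔preds={2}  new={0,1,2,3,4}  old={}  +wl: 
  step 2. node 1  ⊔preds={0,1,2,3,4}  new={0,1,2,3,4}  old={}  +wl: 0
  step 3. node 2  ⊔preds={0,1,2}  new={0,1,2}  old={}  +wl: 
  step 4. node 3  ⊔preds={}  new={0,1,2}  stable
  step 5. node 4  ⊔preds={0,1,2,3,4}  new={0,1,2,3,4}  old={}  +wl: 2,3
  step 6. node 5  ⊔preds={0,1,2,3,4}  new={1,2,3,4}  old={2}  +wl: 1,4
  step 7. node 0  ⊔preds={0,1,2,3,4}  new={0,1,2,3,4}  stable
  step 8. node 2  ⊔preds={0,1,2,3,4}  new={0,1,2,3,4}  old={0,1,2}  +wl: 
  step 9. node 3  ⊔preds={0,1,2,3,4}  new={0,1,2,3,4}  old={0,1,2}  +wl: 2
  step 10. node 1  ⊔preds={0,1,2,3,4}  new={0,1,2,3,4}  stable
  step 11. node 4  ⊔preds={0,1,2,3,4}  new={0,1,2,3,4}  stable
  step 12. node 2  ⊔preds={0,1,2,3,4}  new={0,1,2,3,4}  stable

Least fixpoint reached:
  node 0: {0,1,2,3,4}
  node 1: {0,1,2,3,4}
  node 2: {0,1,2,3,4}
  node 3: {0,1,2,3,4}
  node 4: {0,1,2,3,4}
  node 5: {1,2,3,4}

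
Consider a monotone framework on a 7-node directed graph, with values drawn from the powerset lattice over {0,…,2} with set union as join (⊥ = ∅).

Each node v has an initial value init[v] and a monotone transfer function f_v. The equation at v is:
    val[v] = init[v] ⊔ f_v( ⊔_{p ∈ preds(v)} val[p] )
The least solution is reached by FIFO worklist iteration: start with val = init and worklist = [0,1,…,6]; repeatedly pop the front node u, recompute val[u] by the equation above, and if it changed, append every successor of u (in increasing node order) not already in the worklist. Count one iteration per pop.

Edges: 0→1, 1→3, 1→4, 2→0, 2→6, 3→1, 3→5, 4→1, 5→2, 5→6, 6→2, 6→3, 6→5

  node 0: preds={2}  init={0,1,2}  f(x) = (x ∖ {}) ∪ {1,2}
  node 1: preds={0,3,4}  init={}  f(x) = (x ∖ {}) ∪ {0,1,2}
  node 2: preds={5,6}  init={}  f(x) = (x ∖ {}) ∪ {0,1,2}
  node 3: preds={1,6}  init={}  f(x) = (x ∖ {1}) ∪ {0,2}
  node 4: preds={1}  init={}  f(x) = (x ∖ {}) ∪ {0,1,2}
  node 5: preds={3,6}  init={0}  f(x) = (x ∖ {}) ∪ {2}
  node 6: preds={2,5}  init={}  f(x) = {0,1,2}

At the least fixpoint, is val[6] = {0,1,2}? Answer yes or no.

Trace (14 dequeues):
  [1] u=0 | in {} | out {0,1,2} | ==
  [2] u=1 | in {0,1,2} | out {0,1,2} | prev {} | push {}
  [3] u=2 | in {0} | out {0,1,2} | prev {} | push {0}
  [4] u=3 | in {0,1,2} | out {0,2} | prev {} | push {1}
  [5] u=4 | in {0,1,2} | out {0,1,2} | prev {} | push {}
  [6] u=5 | in {0,2} | out {0,2} | prev {0} | push {2}
  [7] u=6 | in {0,1,2} | out {0,1,2} | prev {} | push {3,5}
  [8] u=0 | in {0,1,2} | out {0,1,2} | ==
  [9] u=1 | in {0,1,2} | out {0,1,2} | ==
  [10] u=2 | in {0,1,2} | out {0,1,2} | ==
  [11] u=3 | in {0,1,2} | out {0,2} | ==
  [12] u=5 | in {0,1,2} | out {0,1,2} | prev {0,2} | push {2,6}
  [13] u=2 | in {0,1,2} | out {0,1,2} | ==
  [14] u=6 | in {0,1,2} | out {0,1,2} | ==

Converged values:
  [0] {0,1,2}
  [1] {0,1,2}
  [2] {0,1,2}
  [3] {0,2}
  [4] {0,1,2}
  [5] {0,1,2}
  [6] {0,1,2}

yes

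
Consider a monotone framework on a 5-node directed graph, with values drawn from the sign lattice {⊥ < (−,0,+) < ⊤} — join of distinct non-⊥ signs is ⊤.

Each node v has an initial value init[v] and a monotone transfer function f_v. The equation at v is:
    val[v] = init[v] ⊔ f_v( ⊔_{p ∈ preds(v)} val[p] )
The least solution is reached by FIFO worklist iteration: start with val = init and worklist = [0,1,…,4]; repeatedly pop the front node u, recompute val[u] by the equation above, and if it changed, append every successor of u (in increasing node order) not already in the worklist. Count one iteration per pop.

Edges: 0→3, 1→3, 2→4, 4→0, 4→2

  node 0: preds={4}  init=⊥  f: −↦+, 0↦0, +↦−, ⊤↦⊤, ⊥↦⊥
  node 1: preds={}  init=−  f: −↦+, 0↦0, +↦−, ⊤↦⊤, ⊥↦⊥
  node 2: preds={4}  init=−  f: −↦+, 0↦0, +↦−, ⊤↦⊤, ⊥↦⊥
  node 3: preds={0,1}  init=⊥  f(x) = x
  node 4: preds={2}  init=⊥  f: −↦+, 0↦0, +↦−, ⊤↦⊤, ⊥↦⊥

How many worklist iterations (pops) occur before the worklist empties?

8

Trace (8 dequeues):
  [1] u=0 | in ⊥ | out ⊥ | ==
  [2] u=1 | in ⊥ | out − | ==
  [3] u=2 | in ⊥ | out − | ==
  [4] u=3 | in − | out − | prev ⊥ | push {}
  [5] u=4 | in − | out + | prev ⊥ | push {0,2}
  [6] u=0 | in + | out − | prev ⊥ | push {3}
  [7] u=2 | in + | out − | ==
  [8] u=3 | in − | out − | ==

Converged values:
  [0] −
  [1] −
  [2] −
  [3] −
  [4] +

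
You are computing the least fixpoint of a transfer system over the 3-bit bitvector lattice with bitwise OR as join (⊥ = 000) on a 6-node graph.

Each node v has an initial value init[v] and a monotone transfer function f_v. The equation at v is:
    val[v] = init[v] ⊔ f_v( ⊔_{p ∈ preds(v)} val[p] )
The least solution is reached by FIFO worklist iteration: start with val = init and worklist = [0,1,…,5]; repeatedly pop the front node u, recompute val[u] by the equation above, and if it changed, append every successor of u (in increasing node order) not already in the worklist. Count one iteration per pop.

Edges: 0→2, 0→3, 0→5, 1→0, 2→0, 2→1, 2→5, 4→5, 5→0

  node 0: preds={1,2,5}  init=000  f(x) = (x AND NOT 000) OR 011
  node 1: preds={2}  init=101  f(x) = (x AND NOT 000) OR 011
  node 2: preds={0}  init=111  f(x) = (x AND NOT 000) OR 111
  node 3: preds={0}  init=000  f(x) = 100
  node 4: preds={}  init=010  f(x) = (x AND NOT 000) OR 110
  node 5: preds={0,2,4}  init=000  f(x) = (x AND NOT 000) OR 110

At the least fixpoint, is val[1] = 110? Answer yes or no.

Worklist (7 pops):
  #1 pop 0: in=111 → 111 (was 000); enqueue []
  #2 pop 1: in=111 → 111 (was 101); enqueue [0]
  #3 pop 2: in=111 → 111 (no change)
  #4 pop 3: in=111 → 100 (was 000); enqueue []
  #5 pop 4: in=000 → 110 (was 010); enqueue []
  #6 pop 5: in=111 → 111 (was 000); enqueue []
  #7 pop 0: in=111 → 111 (no change)

Fixpoint:
  val[0] = 111
  val[1] = 111
  val[2] = 111
  val[3] = 100
  val[4] = 110
  val[5] = 111

no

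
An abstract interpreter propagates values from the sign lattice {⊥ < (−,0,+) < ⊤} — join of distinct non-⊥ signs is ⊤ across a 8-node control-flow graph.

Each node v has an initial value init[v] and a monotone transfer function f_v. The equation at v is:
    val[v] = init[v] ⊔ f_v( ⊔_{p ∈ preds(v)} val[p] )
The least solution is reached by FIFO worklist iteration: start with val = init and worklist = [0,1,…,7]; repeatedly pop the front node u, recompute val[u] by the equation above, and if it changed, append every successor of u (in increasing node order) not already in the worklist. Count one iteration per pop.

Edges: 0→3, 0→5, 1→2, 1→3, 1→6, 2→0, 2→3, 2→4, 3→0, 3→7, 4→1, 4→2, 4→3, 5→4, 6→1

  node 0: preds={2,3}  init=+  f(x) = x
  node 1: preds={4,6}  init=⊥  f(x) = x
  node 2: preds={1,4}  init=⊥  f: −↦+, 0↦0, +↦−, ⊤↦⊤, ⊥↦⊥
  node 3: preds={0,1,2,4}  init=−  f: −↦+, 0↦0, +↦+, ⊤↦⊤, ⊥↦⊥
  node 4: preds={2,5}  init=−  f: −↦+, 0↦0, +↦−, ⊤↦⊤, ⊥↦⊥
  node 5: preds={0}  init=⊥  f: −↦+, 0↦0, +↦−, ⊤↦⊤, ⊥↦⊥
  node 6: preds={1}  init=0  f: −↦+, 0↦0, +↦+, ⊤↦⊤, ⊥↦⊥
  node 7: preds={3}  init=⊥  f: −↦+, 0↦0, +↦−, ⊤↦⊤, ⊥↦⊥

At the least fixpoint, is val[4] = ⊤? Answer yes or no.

Iteration log — 13 steps:
  step 1. node 0  ⊔preds=−  new=⊤  old=+  +wl: 
  step 2. node 1  ⊔preds=⊤  new=⊤  old=⊥  +wl: 
  step 3. node 2  ⊔preds=⊤  new=⊤  old=⊥  +wl: 0
  step 4. node 3  ⊔preds=⊤  new=⊤  old=−  +wl: 
  step 5. node 4  ⊔preds=⊤  new=⊤  old=−  +wl: 1,2,3
  step 6. node 5  ⊔preds=⊤  new=⊤  old=⊥  +wl: 4
  step 7. node 6  ⊔preds=⊤  new=⊤  old=0  +wl: 
  step 8. node 7  ⊔preds=⊤  new=⊤  old=⊥  +wl: 
  step 9. node 0  ⊔preds=⊤  new=⊤  stable
  step 10. node 1  ⊔preds=⊤  new=⊤  stable
  step 11. node 2  ⊔preds=⊤  new=⊤  stable
  step 12. node 3  ⊔preds=⊤  new=⊤  stable
  step 13. node 4  ⊔preds=⊤  new=⊤  stable

Least fixpoint reached:
  node 0: ⊤
  node 1: ⊤
  node 2: ⊤
  node 3: ⊤
  node 4: ⊤
  node 5: ⊤
  node 6: ⊤
  node 7: ⊤

yes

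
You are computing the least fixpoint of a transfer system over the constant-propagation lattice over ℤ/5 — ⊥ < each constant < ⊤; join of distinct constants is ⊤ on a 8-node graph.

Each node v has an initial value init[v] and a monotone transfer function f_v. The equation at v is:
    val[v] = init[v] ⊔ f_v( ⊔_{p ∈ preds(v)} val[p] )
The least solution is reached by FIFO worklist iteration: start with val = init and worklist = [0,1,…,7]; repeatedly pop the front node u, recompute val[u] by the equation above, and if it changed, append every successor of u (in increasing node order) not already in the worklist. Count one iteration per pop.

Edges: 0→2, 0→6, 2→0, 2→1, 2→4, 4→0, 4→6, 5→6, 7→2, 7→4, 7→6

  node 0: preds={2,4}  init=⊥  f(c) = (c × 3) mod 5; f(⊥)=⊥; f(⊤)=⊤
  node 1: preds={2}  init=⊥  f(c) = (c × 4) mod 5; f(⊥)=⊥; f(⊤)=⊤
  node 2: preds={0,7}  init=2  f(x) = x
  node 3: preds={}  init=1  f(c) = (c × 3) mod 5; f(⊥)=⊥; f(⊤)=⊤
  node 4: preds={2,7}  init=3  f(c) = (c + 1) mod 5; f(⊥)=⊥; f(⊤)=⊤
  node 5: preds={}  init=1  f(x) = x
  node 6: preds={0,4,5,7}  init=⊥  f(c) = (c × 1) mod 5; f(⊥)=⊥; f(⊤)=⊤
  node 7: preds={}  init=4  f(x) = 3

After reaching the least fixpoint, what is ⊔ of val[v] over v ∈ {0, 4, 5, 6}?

Worklist (13 pops):
  #1 pop 0: in=⊤ → ⊤ (was ⊥); enqueue []
  #2 pop 1: in=2 → 3 (was ⊥); enqueue []
  #3 pop 2: in=⊤ → ⊤ (was 2); enqueue [0,1]
  #4 pop 3: in=⊥ → 1 (no change)
  #5 pop 4: in=⊤ → ⊤ (was 3); enqueue []
  #6 pop 5: in=⊥ → 1 (no change)
  #7 pop 6: in=⊤ → ⊤ (was ⊥); enqueue []
  #8 pop 7: in=⊥ → ⊤ (was 4); enqueue [2,4,6]
  #9 pop 0: in=⊤ → ⊤ (no change)
  #10 pop 1: in=⊤ → ⊤ (was 3); enqueue []
  #11 pop 2: in=⊤ → ⊤ (no change)
  #12 pop 4: in=⊤ → ⊤ (no change)
  #13 pop 6: in=⊤ → ⊤ (no change)

Fixpoint:
  val[0] = ⊤
  val[1] = ⊤
  val[2] = ⊤
  val[3] = 1
  val[4] = ⊤
  val[5] = 1
  val[6] = ⊤
  val[7] = ⊤

⊤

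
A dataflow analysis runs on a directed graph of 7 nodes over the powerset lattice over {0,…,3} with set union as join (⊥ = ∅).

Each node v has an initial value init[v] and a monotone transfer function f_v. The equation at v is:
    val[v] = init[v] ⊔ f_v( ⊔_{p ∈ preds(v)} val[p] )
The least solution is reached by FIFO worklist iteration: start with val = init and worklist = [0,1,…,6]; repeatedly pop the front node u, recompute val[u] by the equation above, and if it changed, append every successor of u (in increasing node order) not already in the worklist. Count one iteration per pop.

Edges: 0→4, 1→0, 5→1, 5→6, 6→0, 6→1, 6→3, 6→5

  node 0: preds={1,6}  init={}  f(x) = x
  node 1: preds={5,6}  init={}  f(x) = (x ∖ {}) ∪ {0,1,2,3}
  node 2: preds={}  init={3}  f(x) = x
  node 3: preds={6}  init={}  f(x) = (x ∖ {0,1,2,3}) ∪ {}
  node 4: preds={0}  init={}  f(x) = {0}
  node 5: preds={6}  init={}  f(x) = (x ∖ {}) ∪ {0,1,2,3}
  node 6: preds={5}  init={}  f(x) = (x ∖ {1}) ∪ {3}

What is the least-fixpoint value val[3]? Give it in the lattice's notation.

{}

Trace (12 dequeues):
  [1] u=0 | in {} | out {} | ==
  [2] u=1 | in {} | out {0,1,2,3} | prev {} | push {0}
  [3] u=2 | in {} | out {3} | ==
  [4] u=3 | in {} | out {} | ==
  [5] u=4 | in {} | out {0} | prev {} | push {}
  [6] u=5 | in {} | out {0,1,2,3} | prev {} | push {1}
  [7] u=6 | in {0,1,2,3} | out {0,2,3} | prev {} | push {3,5}
  [8] u=0 | in {0,1,2,3} | out {0,1,2,3} | prev {} | push {4}
  [9] u=1 | in {0,1,2,3} | out {0,1,2,3} | ==
  [10] u=3 | in {0,2,3} | out {} | ==
  [11] u=5 | in {0,2,3} | out {0,1,2,3} | ==
  [12] u=4 | in {0,1,2,3} | out {0} | ==

Converged values:
  [0] {0,1,2,3}
  [1] {0,1,2,3}
  [2] {3}
  [3] {}
  [4] {0}
  [5] {0,1,2,3}
  [6] {0,2,3}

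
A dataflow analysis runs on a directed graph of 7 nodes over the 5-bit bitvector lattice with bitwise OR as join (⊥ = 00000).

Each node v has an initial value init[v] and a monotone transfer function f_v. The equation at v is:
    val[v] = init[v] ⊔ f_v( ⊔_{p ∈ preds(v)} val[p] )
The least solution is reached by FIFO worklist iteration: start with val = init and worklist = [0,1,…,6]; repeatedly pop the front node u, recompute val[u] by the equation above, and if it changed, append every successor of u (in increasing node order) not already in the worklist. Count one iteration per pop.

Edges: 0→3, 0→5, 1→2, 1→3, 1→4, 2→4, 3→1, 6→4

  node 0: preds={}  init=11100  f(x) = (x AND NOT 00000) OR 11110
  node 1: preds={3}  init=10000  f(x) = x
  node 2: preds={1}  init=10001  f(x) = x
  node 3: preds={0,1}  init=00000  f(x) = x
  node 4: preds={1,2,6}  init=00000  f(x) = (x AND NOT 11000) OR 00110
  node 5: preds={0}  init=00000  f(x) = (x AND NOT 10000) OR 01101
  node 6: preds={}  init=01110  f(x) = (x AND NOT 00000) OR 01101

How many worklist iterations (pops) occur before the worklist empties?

Trace (12 dequeues):
  [1] u=0 | in 00000 | out 11110 | prev 11100 | push {}
  [2] u=1 | in 00000 | out 10000 | ==
  [3] u=2 | in 10000 | out 10001 | ==
  [4] u=3 | in 11110 | out 11110 | prev 00000 | push {1}
  [5] u=4 | in 11111 | out 00111 | prev 00000 | push {}
  [6] u=5 | in 11110 | out 01111 | prev 00000 | push {}
  [7] u=6 | in 00000 | out 01111 | prev 01110 | push {4}
  [8] u=1 | in 11110 | out 11110 | prev 10000 | push {2,3}
  [9] u=4 | in 11111 | out 00111 | ==
  [10] u=2 | in 11110 | out 11111 | prev 10001 | push {4}
  [11] u=3 | in 11110 | out 11110 | ==
  [12] u=4 | in 11111 | out 00111 | ==

Converged values:
  [0] 11110
  [1] 11110
  [2] 11111
  [3] 11110
  [4] 00111
  [5] 01111
  [6] 01111

12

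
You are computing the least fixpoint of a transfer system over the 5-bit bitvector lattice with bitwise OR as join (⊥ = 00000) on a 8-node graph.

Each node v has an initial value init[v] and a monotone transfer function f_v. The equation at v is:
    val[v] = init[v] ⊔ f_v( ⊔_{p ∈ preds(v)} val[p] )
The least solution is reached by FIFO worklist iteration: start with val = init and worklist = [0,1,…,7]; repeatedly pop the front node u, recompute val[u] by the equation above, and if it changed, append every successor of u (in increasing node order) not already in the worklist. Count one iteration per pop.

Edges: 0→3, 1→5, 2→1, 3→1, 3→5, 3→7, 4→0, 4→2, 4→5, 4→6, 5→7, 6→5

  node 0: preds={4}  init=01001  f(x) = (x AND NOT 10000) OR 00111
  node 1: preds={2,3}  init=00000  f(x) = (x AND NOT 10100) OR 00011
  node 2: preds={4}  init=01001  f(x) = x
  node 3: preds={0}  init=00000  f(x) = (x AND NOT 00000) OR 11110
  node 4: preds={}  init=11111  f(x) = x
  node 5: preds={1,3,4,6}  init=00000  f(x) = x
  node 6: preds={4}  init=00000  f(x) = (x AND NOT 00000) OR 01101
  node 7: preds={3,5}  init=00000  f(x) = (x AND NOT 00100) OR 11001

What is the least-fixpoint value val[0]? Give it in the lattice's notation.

01111

Trace (10 dequeues):
  [1] u=0 | in 11111 | out 01111 | prev 01001 | push {}
  [2] u=1 | in 01001 | out 01011 | prev 00000 | push {}
  [3] u=2 | in 11111 | out 11111 | prev 01001 | push {1}
  [4] u=3 | in 01111 | out 11111 | prev 00000 | push {}
  [5] u=4 | in 00000 | out 11111 | ==
  [6] u=5 | in 11111 | out 11111 | prev 00000 | push {}
  [7] u=6 | in 11111 | out 11111 | prev 00000 | push {5}
  [8] u=7 | in 11111 | out 11011 | prev 00000 | push {}
  [9] u=1 | in 11111 | out 01011 | ==
  [10] u=5 | in 11111 | out 11111 | ==

Converged values:
  [0] 01111
  [1] 01011
  [2] 11111
  [3] 11111
  [4] 11111
  [5] 11111
  [6] 11111
  [7] 11011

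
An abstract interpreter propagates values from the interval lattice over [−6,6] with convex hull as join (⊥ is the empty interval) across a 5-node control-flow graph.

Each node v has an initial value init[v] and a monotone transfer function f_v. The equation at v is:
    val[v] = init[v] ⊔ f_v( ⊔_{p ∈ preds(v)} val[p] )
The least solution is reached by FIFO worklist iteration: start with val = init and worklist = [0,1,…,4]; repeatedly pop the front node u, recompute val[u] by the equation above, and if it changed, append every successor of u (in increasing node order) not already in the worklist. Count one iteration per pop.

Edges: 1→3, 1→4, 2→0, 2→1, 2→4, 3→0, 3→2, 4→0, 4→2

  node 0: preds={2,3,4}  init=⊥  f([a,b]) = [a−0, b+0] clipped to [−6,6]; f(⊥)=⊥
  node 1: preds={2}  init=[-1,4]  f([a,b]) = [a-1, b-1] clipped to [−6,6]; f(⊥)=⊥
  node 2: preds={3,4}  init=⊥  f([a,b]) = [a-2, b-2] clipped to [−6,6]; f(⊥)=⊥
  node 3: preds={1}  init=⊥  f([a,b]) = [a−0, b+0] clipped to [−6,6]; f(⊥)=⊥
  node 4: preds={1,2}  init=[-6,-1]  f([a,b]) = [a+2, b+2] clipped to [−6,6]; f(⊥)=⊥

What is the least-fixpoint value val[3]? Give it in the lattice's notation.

Trace (13 dequeues):
  [1] u=0 | in [-6,-1] | out [-6,-1] | prev ⊥ | push {}
  [2] u=1 | in ⊥ | out [-1,4] | ==
  [3] u=2 | in [-6,-1] | out [-6,-3] | prev ⊥ | push {0,1}
  [4] u=3 | in [-1,4] | out [-1,4] | prev ⊥ | push {2}
  [5] u=4 | in [-6,4] | out [-6,6] | prev [-6,-1] | push {}
  [6] u=0 | in [-6,6] | out [-6,6] | prev [-6,-1] | push {}
  [7] u=1 | in [-6,-3] | out [-6,4] | prev [-1,4] | push {3,4}
  [8] u=2 | in [-6,6] | out [-6,4] | prev [-6,-3] | push {0,1}
  [9] u=3 | in [-6,4] | out [-6,4] | prev [-1,4] | push {2}
  [10] u=4 | in [-6,4] | out [-6,6] | ==
  [11] u=0 | in [-6,6] | out [-6,6] | ==
  [12] u=1 | in [-6,4] | out [-6,4] | ==
  [13] u=2 | in [-6,6] | out [-6,4] | ==

Converged values:
  [0] [-6,6]
  [1] [-6,4]
  [2] [-6,4]
  [3] [-6,4]
  [4] [-6,6]

[-6,4]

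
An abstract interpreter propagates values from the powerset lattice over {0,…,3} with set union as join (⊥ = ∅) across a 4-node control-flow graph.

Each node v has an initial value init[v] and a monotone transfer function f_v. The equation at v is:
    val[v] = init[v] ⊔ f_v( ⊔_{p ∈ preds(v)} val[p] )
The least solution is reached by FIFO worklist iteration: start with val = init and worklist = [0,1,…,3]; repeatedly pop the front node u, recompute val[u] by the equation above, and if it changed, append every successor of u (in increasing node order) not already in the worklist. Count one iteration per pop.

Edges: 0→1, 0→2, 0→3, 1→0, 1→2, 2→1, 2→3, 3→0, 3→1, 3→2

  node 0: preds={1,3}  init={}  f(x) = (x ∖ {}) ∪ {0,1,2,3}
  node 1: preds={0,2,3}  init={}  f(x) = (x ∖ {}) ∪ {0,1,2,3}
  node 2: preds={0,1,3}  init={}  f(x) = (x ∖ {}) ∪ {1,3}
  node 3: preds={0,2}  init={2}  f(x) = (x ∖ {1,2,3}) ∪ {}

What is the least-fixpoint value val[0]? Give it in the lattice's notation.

{0,1,2,3}

Iteration log — 7 steps:
  step 1. node 0  ⊔preds={2}  new={0,1,2,3}  old={}  +wl: 
  step 2. node 1  ⊔preds={0,1,2,3}  new={0,1,2,3}  old={}  +wl: 0
  step 3. node 2  ⊔preds={0,1,2,3}  new={0,1,2,3}  old={}  +wl: 1
  step 4. node 3  ⊔preds={0,1,2,3}  new={0,2}  old={2}  +wl: 2
  step 5. node 0  ⊔preds={0,1,2,3}  new={0,1,2,3}  stable
  step 6. node 1  ⊔preds={0,1,2,3}  new={0,1,2,3}  stable
  step 7. node 2  ⊔preds={0,1,2,3}  new={0,1,2,3}  stable

Least fixpoint reached:
  node 0: {0,1,2,3}
  node 1: {0,1,2,3}
  node 2: {0,1,2,3}
  node 3: {0,2}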